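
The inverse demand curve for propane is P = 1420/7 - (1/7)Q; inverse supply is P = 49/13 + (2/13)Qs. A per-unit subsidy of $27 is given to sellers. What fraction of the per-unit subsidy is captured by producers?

Producer share = 14/27

Pre-subsidy: 1420/7 - (1/7)Q = 49/13 + (2/13)Q gives Q* = 671 and P* = 107.
With the subsidy, sellers receive Ps = Pb + 27 for each unit, where Pb is the price buyers pay.
On the curves, Pb = 1420/7 - (1/7)Q and Ps = 49/13 + (2/13)Q; the wedge Ps − Pb = 27 gives 49/13 + (2/13)Q − (1420/7 - (1/7)Q) = 27, so Q' = 762.
Then Pb = 1420/7 − (1/7)·762 = 94 and Ps = 49/13 + (2/13)·762 = 121.
Buyers' price falls by P* − Pb = 107 − 94 = 13; sellers' price rises by Ps − P* = 121 − 107 = 14.
So producers capture 14/27 = 14/27 of each unit of subsidy.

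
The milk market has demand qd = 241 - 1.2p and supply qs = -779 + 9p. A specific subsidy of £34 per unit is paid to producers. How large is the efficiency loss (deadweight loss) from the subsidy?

Deadweight loss = £612

Pre-subsidy: 241 - 1.2p = -779 + 9p gives p* = 100, q* = 121.
With the subsidy, sellers receive ps = pb + 34 for each unit, where pb is the price buyers pay.
Supply in terms of pb becomes qs = -779 + 9(pb + 34) = -473 + 9pb. Setting this equal to demand: 241 - 1.2pb = -473 + 9pb, so pb = 70.
Sellers receive ps = 70 + 34 = 104; q' = 241 − 1.2·70 = 157.
The subsidy expands output by 157 − 121 = 36 past the efficient level; on those units the gap between marginal cost and willingness to pay runs from 0 up to 34.
DWL = ½ × 34 × 36 = 612.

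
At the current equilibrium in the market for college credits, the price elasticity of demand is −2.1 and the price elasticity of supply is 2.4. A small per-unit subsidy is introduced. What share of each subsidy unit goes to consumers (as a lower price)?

For a small subsidy around the equilibrium, the benefit split depends on the relative slopes, which at a point are proportional to the elasticities.
Buyer share = εs/(εs + |εd|) = 2.4/(2.4 + 2.1) = 8/15; seller share = |εd|/(εs + |εd|) = 7/15.

Consumer share = 8/15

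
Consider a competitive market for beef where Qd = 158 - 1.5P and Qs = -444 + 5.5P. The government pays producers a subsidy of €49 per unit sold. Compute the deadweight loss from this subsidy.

Pre-subsidy: 158 - 1.5P = -444 + 5.5P gives P* = 86, Q* = 29.
With the subsidy, sellers receive Ps = Pb + 49 for each unit, where Pb is the price buyers pay.
Supply in terms of Pb becomes Qs = -444 + 5.5(Pb + 49) = -174.5 + 5.5Pb. Setting this equal to demand: 158 - 1.5Pb = -174.5 + 5.5Pb, so Pb = 47.5.
Sellers receive Ps = 47.5 + 49 = 96.5; Q' = 158 − 1.5·47.5 = 86.75.
The subsidy expands output by 86.75 − 29 = 57.75 past the efficient level; on those units the gap between marginal cost and willingness to pay runs from 0 up to 49.
DWL = ½ × 49 × 57.75 = 1414.875.

Deadweight loss = €1414.875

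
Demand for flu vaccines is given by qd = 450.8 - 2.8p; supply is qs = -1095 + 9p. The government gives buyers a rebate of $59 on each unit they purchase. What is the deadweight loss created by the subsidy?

Deadweight loss = $3717

Pre-subsidy: 450.8 - 2.8p = -1095 + 9p gives p* = 131, q* = 84.
With the rebate, buyers effectively pay pb = ps − 59, where ps is the price sellers receive.
Demand in terms of ps becomes qd = 450.8 − 2.8(ps − 59) = 616 - 2.8ps. Setting this equal to supply: 616 - 2.8ps = -1095 + 9ps, so ps = 145.
Buyers pay pb = 145 − 59 = 86; q' = -1095 + 9·145 = 210.
The subsidy expands output by 210 − 84 = 126 past the efficient level; on those units the gap between marginal cost and willingness to pay runs from 0 up to 59.
DWL = ½ × 59 × 126 = 3717.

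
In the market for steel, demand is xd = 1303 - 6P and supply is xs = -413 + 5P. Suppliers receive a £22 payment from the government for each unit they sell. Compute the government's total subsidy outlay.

Pre-subsidy: 1303 - 6P = -413 + 5P gives P* = 156, x* = 367.
With the subsidy, sellers receive Ps = Pb + 22 for each unit, where Pb is the price buyers pay.
Supply in terms of Pb becomes xs = -413 + 5(Pb + 22) = -303 + 5Pb. Setting this equal to demand: 1303 - 6Pb = -303 + 5Pb, so Pb = 146.
Sellers receive Ps = 146 + 22 = 168; x' = 1303 − 6·146 = 427.
Government outlay = subsidy × quantity = 22 × 427 = 9394.

Government cost = £9394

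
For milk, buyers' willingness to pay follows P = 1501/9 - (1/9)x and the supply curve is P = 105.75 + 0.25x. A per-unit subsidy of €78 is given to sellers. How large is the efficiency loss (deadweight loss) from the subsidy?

Deadweight loss = €8424

Pre-subsidy: 1501/9 - (1/9)x = 105.75 + 0.25x gives x* = 169 and P* = 148.
With the subsidy, sellers receive Ps = Pb + 78 for each unit, where Pb is the price buyers pay.
On the curves, Pb = 1501/9 - (1/9)x and Ps = 105.75 + 0.25x; the wedge Ps − Pb = 78 gives 105.75 + 0.25x − (1501/9 - (1/9)x) = 78, so x' = 385.
Then Pb = 1501/9 − (1/9)·385 = 124 and Ps = 105.75 + 0.25·385 = 202.
The subsidy expands output by 385 − 169 = 216 past the efficient level; on those units the gap between marginal cost and willingness to pay runs from 0 up to 78.
DWL = ½ × 78 × 216 = 8424.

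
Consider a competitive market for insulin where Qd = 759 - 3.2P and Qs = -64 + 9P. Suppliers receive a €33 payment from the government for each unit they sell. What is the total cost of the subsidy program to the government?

Pre-subsidy: 759 - 3.2P = -64 + 9P gives P* = 4115/61, Q* = 33131/61.
With the subsidy, sellers receive Ps = Pb + 33 for each unit, where Pb is the price buyers pay.
Supply in terms of Pb becomes Qs = -64 + 9(Pb + 33) = 233 + 9Pb. Setting this equal to demand: 759 - 3.2Pb = 233 + 9Pb, so Pb = 2630/61.
Sellers receive Ps = 2630/61 + 33 = 4643/61; Q' = 759 − 3.2·(2630/61) = 37883/61.
Government outlay = subsidy × quantity = 33 × 37883/61 = 1250139/61.

Government cost = 1250139/61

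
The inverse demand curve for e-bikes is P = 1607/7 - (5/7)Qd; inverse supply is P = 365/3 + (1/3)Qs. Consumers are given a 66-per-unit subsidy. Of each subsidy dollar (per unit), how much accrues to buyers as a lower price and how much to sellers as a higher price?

Pre-subsidy: 1607/7 - (5/7)Q = 365/3 + (1/3)Q gives Q* = 103 and P* = 156.
With the rebate, buyers effectively pay Pb = Ps − 66, where Ps is the price sellers receive.
On the curves, Pb = 1607/7 - (5/7)Q and Ps = 365/3 + (1/3)Q; the wedge Ps − Pb = 66 gives 365/3 + (1/3)Q − (1607/7 - (5/7)Q) = 66, so Q' = 166.
Then Pb = 1607/7 − (5/7)·166 = 111 and Ps = 365/3 + (1/3)·166 = 177.
Buyers' price falls by P* − Pb = 156 − 111 = 45; sellers' price rises by Ps − P* = 177 − 156 = 21.

Buyers gain 45 per unit; sellers gain 21 per unit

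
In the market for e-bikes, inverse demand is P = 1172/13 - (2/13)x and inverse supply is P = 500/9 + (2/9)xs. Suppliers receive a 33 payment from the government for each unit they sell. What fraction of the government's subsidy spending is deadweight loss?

Pre-subsidy: 1172/13 - (2/13)x = 500/9 + (2/9)x gives x* = 92 and P* = 76.
With the subsidy, sellers receive Ps = Pb + 33 for each unit, where Pb is the price buyers pay.
On the curves, Pb = 1172/13 - (2/13)x and Ps = 500/9 + (2/9)x; the wedge Ps − Pb = 33 gives 500/9 + (2/9)x − (1172/13 - (2/13)x) = 33, so x' = 179.75.
Then Pb = 1172/13 − (2/13)·179.75 = 62.5 and Ps = 500/9 + (2/9)·179.75 = 95.5.
ΔCS = ½(92 + 179.75)(76 − 62.5) = 1834.3125; ΔPS = ½(92 + 179.75)(95.5 − 76) = 2649.5625.
Government spending = 33 × 179.75 = 5931.75.
DWL = ½ × 33 × (179.75 − 92) = 1447.875; fraction = 1447.875 / 5931.75 = 351/1438.

DWL / government spending = 351/1438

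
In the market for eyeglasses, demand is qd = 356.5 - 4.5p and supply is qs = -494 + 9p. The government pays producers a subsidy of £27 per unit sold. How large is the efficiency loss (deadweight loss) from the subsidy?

Deadweight loss = £1093.5

Pre-subsidy: 356.5 - 4.5p = -494 + 9p gives p* = 63, q* = 73.
With the subsidy, sellers receive ps = pb + 27 for each unit, where pb is the price buyers pay.
Supply in terms of pb becomes qs = -494 + 9(pb + 27) = -251 + 9pb. Setting this equal to demand: 356.5 - 4.5pb = -251 + 9pb, so pb = 45.
Sellers receive ps = 45 + 27 = 72; q' = 356.5 − 4.5·45 = 154.
The subsidy expands output by 154 − 73 = 81 past the efficient level; on those units the gap between marginal cost and willingness to pay runs from 0 up to 27.
DWL = ½ × 27 × 81 = 1093.5.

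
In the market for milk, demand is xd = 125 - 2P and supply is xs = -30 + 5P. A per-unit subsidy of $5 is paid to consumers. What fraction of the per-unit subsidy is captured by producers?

Producer share = 2/7

Pre-subsidy: 125 - 2P = -30 + 5P gives P* = 155/7, x* = 565/7.
With the rebate, buyers effectively pay Pb = Ps − 5, where Ps is the price sellers receive.
Demand in terms of Ps becomes xd = 125 − 2(Ps − 5) = 135 - 2Ps. Setting this equal to supply: 135 - 2Ps = -30 + 5Ps, so Ps = 165/7.
Buyers pay Pb = 165/7 − 5 = 130/7; x' = -30 + 5·(165/7) = 615/7.
Buyers' price falls by P* − Pb = 155/7 − 130/7 = 25/7; sellers' price rises by Ps − P* = 165/7 − 155/7 = 10/7.
So producers capture (10/7)/5 = 2/7 of each unit of subsidy.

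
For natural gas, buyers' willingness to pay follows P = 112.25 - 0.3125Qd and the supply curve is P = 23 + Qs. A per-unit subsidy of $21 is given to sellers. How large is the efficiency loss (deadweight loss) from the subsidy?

Deadweight loss = $168

Pre-subsidy: 112.25 - 0.3125Q = 23 + Q gives Q* = 68 and P* = 91.
With the subsidy, sellers receive Ps = Pb + 21 for each unit, where Pb is the price buyers pay.
On the curves, Pb = 112.25 - 0.3125Q and Ps = 23 + Q; the wedge Ps − Pb = 21 gives 23 + Q − (112.25 - 0.3125Q) = 21, so Q' = 84.
Then Pb = 112.25 − 0.3125·84 = 86 and Ps = 23 + 1·84 = 107.
The subsidy expands output by 84 − 68 = 16 past the efficient level; on those units the gap between marginal cost and willingness to pay runs from 0 up to 21.
DWL = ½ × 21 × 16 = 168.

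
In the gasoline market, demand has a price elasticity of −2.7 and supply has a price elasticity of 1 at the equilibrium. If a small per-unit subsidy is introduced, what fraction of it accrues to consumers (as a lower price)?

For a small subsidy around the equilibrium, the benefit split depends on the relative slopes, which at a point are proportional to the elasticities.
Buyer share = εs/(εs + |εd|) = 1/(1 + 2.7) = 10/37; seller share = |εd|/(εs + |εd|) = 27/37.

Consumer share = 10/37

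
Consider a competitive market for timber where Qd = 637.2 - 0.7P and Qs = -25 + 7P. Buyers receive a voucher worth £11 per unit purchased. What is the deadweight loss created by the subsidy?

Pre-subsidy: 637.2 - 0.7P = -25 + 7P gives P* = 86, Q* = 577.
With the rebate, buyers effectively pay Pb = Ps − 11, where Ps is the price sellers receive.
Demand in terms of Ps becomes Qd = 637.2 − 0.7(Ps − 11) = 644.9 - 0.7Ps. Setting this equal to supply: 644.9 - 0.7Ps = -25 + 7Ps, so Ps = 87.
Buyers pay Pb = 87 − 11 = 76; Q' = -25 + 7·87 = 584.
The subsidy expands output by 584 − 577 = 7 past the efficient level; on those units the gap between marginal cost and willingness to pay runs from 0 up to 11.
DWL = ½ × 11 × 7 = 38.5.

Deadweight loss = £38.5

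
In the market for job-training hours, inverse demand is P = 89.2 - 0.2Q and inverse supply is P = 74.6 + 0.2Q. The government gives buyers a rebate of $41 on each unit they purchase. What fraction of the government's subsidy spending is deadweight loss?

DWL / government spending = 205/556

Pre-subsidy: 89.2 - 0.2Q = 74.6 + 0.2Q gives Q* = 36.5 and P* = 81.9.
With the rebate, buyers effectively pay Pb = Ps − 41, where Ps is the price sellers receive.
On the curves, Pb = 89.2 - 0.2Q and Ps = 74.6 + 0.2Q; the wedge Ps − Pb = 41 gives 74.6 + 0.2Q − (89.2 - 0.2Q) = 41, so Q' = 139.
Then Pb = 89.2 − 0.2·139 = 61.4 and Ps = 74.6 + 0.2·139 = 102.4.
ΔCS = ½(36.5 + 139)(81.9 − 61.4) = 1798.875; ΔPS = ½(36.5 + 139)(102.4 − 81.9) = 1798.875.
Government spending = 41 × 139 = 5699.
DWL = ½ × 41 × (139 − 36.5) = 2101.25; fraction = 2101.25 / 5699 = 205/556.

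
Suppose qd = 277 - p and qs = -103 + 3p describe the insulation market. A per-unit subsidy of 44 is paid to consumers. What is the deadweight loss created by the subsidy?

Pre-subsidy: 277 - p = -103 + 3p gives p* = 95, q* = 182.
With the rebate, buyers effectively pay pb = ps − 44, where ps is the price sellers receive.
Demand in terms of ps becomes qd = 277 − 1(ps − 44) = 321 - ps. Setting this equal to supply: 321 - ps = -103 + 3ps, so ps = 106.
Buyers pay pb = 106 − 44 = 62; q' = -103 + 3·106 = 215.
The subsidy expands output by 215 − 182 = 33 past the efficient level; on those units the gap between marginal cost and willingness to pay runs from 0 up to 44.
DWL = ½ × 44 × 33 = 726.

Deadweight loss = 726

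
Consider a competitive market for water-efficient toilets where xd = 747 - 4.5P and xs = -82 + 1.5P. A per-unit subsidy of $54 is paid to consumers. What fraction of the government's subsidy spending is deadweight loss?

Pre-subsidy: 747 - 4.5P = -82 + 1.5P gives P* = 829/6, x* = 125.25.
With the rebate, buyers effectively pay Pb = Ps − 54, where Ps is the price sellers receive.
Demand in terms of Ps becomes xd = 747 − 4.5(Ps − 54) = 990 - 4.5Ps. Setting this equal to supply: 990 - 4.5Ps = -82 + 1.5Ps, so Ps = 536/3.
Buyers pay Pb = 536/3 − 54 = 374/3; x' = -82 + 1.5·(536/3) = 186.
ΔCS = ½(125.25 + 186)(829/6 − 374/3) = 2100.9375; ΔPS = ½(125.25 + 186)(536/3 − 829/6) = 6302.8125.
Government spending = 54 × 186 = 10044.
DWL = ½ × 54 × (186 − 125.25) = 1640.25; fraction = 1640.25 / 10044 = 81/496.

DWL / government spending = 81/496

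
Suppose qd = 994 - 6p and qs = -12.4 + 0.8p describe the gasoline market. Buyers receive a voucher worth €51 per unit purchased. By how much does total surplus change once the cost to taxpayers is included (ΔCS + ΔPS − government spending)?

Pre-subsidy: 994 - 6p = -12.4 + 0.8p gives p* = 148, q* = 106.
With the rebate, buyers effectively pay pb = ps − 51, where ps is the price sellers receive.
Demand in terms of ps becomes qd = 994 − 6(ps − 51) = 1300 - 6ps. Setting this equal to supply: 1300 - 6ps = -12.4 + 0.8ps, so ps = 193.
Buyers pay pb = 193 − 51 = 142; q' = -12.4 + 0.8·193 = 142.
ΔCS = ½(106 + 142)(148 − 142) = 744; ΔPS = ½(106 + 142)(193 − 148) = 5580.
Government spending = 51 × 142 = 7242.
Net change = 744 + 5580 − 7242 = -918. The loss equals the DWL triangle ½·51·36.

Net change in total surplus = -€918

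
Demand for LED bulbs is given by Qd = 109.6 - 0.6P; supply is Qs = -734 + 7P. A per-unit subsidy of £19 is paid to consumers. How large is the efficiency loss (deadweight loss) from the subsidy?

Deadweight loss = £99.75

Pre-subsidy: 109.6 - 0.6P = -734 + 7P gives P* = 111, Q* = 43.
With the rebate, buyers effectively pay Pb = Ps − 19, where Ps is the price sellers receive.
Demand in terms of Ps becomes Qd = 109.6 − 0.6(Ps − 19) = 121 - 0.6Ps. Setting this equal to supply: 121 - 0.6Ps = -734 + 7Ps, so Ps = 112.5.
Buyers pay Pb = 112.5 − 19 = 93.5; Q' = -734 + 7·112.5 = 53.5.
The subsidy expands output by 53.5 − 43 = 10.5 past the efficient level; on those units the gap between marginal cost and willingness to pay runs from 0 up to 19.
DWL = ½ × 19 × 10.5 = 99.75.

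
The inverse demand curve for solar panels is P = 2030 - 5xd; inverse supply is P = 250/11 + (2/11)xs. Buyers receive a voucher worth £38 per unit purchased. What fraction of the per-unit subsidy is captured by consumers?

Pre-subsidy: 2030 - 5x = 250/11 + (2/11)x gives x* = 7360/19 and P* = 1770/19.
With the rebate, buyers effectively pay Pb = Ps − 38, where Ps is the price sellers receive.
On the curves, Pb = 2030 - 5x and Ps = 250/11 + (2/11)x; the wedge Ps − Pb = 38 gives 250/11 + (2/11)x − (2030 - 5x) = 38, so x' = 22498/57.
Then Pb = 2030 − 5·(22498/57) = 3220/57 and Ps = 250/11 + (2/11)·(22498/57) = 5386/57.
Buyers' price falls by P* − Pb = 1770/19 − 3220/57 = 110/3; sellers' price rises by Ps − P* = 5386/57 − 1770/19 = 4/3.
So consumers capture (110/3)/38 = 55/57 of each unit of subsidy.

Consumer share = 55/57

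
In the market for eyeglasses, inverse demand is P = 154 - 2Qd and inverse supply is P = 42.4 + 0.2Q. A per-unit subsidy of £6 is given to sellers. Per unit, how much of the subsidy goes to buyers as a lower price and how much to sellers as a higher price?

Pre-subsidy: 154 - 2Q = 42.4 + 0.2Q gives Q* = 558/11 and P* = 578/11.
With the subsidy, sellers receive Ps = Pb + 6 for each unit, where Pb is the price buyers pay.
On the curves, Pb = 154 - 2Q and Ps = 42.4 + 0.2Q; the wedge Ps − Pb = 6 gives 42.4 + 0.2Q − (154 - 2Q) = 6, so Q' = 588/11.
Then Pb = 154 − 2·(588/11) = 518/11 and Ps = 42.4 + 0.2·(588/11) = 584/11.
Buyers' price falls by P* − Pb = 578/11 − 518/11 = 60/11; sellers' price rises by Ps − P* = 584/11 − 578/11 = 6/11.

Buyers gain 60/11 per unit; sellers gain 6/11 per unit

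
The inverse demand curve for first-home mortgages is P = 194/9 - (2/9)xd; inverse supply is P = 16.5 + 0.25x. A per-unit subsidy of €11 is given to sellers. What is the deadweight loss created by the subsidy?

Deadweight loss = 2178/17

Pre-subsidy: 194/9 - (2/9)x = 16.5 + 0.25x gives x* = 182/17 and P* = 326/17.
With the subsidy, sellers receive Ps = Pb + 11 for each unit, where Pb is the price buyers pay.
On the curves, Pb = 194/9 - (2/9)x and Ps = 16.5 + 0.25x; the wedge Ps − Pb = 11 gives 16.5 + 0.25x − (194/9 - (2/9)x) = 11, so x' = 34.
Then Pb = 194/9 − (2/9)·34 = 14 and Ps = 16.5 + 0.25·34 = 25.
The subsidy expands output by 34 − 182/17 = 396/17 past the efficient level; on those units the gap between marginal cost and willingness to pay runs from 0 up to 11.
DWL = ½ × 11 × 396/17 = 2178/17.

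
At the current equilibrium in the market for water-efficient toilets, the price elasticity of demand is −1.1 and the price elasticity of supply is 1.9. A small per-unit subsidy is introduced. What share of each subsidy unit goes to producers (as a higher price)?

Producer share = 11/30

For a small subsidy around the equilibrium, the benefit split depends on the relative slopes, which at a point are proportional to the elasticities.
Buyer share = εs/(εs + |εd|) = 1.9/(1.9 + 1.1) = 19/30; seller share = |εd|/(εs + |εd|) = 11/30.
So producers capture 11/30 of the subsidy.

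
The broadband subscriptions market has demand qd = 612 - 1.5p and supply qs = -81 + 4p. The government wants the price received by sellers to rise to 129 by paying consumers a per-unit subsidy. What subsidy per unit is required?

Required subsidy s = 11 per unit

At a seller price of 129, quantity supplied is -81 + 4·129 = 435.
Buyers absorb 435 only when they pay pb with 612 − 1.5·pb = 435, i.e. pb = 118.
s = ps − pb = 129 − 118 = 11.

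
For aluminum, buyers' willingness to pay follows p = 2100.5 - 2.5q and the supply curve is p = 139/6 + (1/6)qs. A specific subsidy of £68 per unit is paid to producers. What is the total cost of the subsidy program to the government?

Pre-subsidy: 2100.5 - 2.5q = 139/6 + (1/6)q gives q* = 779 and p* = 153.
With the subsidy, sellers receive ps = pb + 68 for each unit, where pb is the price buyers pay.
On the curves, pb = 2100.5 - 2.5q and ps = 139/6 + (1/6)q; the wedge ps − pb = 68 gives 139/6 + (1/6)q − (2100.5 - 2.5q) = 68, so q' = 804.5.
Then pb = 2100.5 − 2.5·804.5 = 89.25 and ps = 139/6 + (1/6)·804.5 = 157.25.
Government outlay = subsidy × quantity = 68 × 804.5 = 54706.

Government cost = £54706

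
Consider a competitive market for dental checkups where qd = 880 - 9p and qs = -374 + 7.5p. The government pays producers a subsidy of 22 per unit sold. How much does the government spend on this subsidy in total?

Pre-subsidy: 880 - 9p = -374 + 7.5p gives p* = 76, q* = 196.
With the subsidy, sellers receive ps = pb + 22 for each unit, where pb is the price buyers pay.
Supply in terms of pb becomes qs = -374 + 7.5(pb + 22) = -209 + 7.5pb. Setting this equal to demand: 880 - 9pb = -209 + 7.5pb, so pb = 66.
Sellers receive ps = 66 + 22 = 88; q' = 880 − 9·66 = 286.
Government outlay = subsidy × quantity = 22 × 286 = 6292.

Government cost = 6292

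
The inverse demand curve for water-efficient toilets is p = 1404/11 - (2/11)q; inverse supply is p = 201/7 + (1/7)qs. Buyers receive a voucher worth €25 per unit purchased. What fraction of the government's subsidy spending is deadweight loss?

DWL / government spending = 1925/19084

Pre-subsidy: 1404/11 - (2/11)q = 201/7 + (1/7)q gives q* = 304.68 and p* = 72.24.
With the rebate, buyers effectively pay pb = ps − 25, where ps is the price sellers receive.
On the curves, pb = 1404/11 - (2/11)q and ps = 201/7 + (1/7)q; the wedge ps − pb = 25 gives 201/7 + (1/7)q − (1404/11 - (2/11)q) = 25, so q' = 381.68.
Then pb = 1404/11 − (2/11)·381.68 = 58.24 and ps = 201/7 + (1/7)·381.68 = 83.24.
ΔCS = ½(304.68 + 381.68)(72.24 − 58.24) = 4804.52; ΔPS = ½(304.68 + 381.68)(83.24 − 72.24) = 3774.98.
Government spending = 25 × 381.68 = 9542.
DWL = ½ × 25 × (381.68 − 304.68) = 962.5; fraction = 962.5 / 9542 = 1925/19084.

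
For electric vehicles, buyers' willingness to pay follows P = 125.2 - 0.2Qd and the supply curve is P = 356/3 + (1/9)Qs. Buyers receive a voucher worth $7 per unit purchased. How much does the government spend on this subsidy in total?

Pre-subsidy: 125.2 - 0.2Q = 356/3 + (1/9)Q gives Q* = 21 and P* = 121.
With the rebate, buyers effectively pay Pb = Ps − 7, where Ps is the price sellers receive.
On the curves, Pb = 125.2 - 0.2Q and Ps = 356/3 + (1/9)Q; the wedge Ps − Pb = 7 gives 356/3 + (1/9)Q − (125.2 - 0.2Q) = 7, so Q' = 43.5.
Then Pb = 125.2 − 0.2·43.5 = 116.5 and Ps = 356/3 + (1/9)·43.5 = 123.5.
Government outlay = subsidy × quantity = 7 × 43.5 = 304.5.

Government cost = $304.5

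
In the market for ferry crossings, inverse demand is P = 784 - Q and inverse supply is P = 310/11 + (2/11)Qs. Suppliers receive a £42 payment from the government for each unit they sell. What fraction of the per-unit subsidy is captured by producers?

Producer share = 2/13

Pre-subsidy: 784 - Q = 310/11 + (2/11)Q gives Q* = 8314/13 and P* = 1878/13.
With the subsidy, sellers receive Ps = Pb + 42 for each unit, where Pb is the price buyers pay.
On the curves, Pb = 784 - Q and Ps = 310/11 + (2/11)Q; the wedge Ps − Pb = 42 gives 310/11 + (2/11)Q − (784 - Q) = 42, so Q' = 8776/13.
Then Pb = 784 − 1·(8776/13) = 1416/13 and Ps = 310/11 + (2/11)·(8776/13) = 1962/13.
Buyers' price falls by P* − Pb = 1878/13 − 1416/13 = 462/13; sellers' price rises by Ps − P* = 1962/13 − 1878/13 = 84/13.
So producers capture (84/13)/42 = 2/13 of each unit of subsidy.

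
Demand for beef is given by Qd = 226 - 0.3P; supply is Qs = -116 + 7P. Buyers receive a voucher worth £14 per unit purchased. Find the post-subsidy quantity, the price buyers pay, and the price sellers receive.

Q' = 15766/73; buyers pay 2440/73; sellers receive 3462/73

Pre-subsidy: 226 - 0.3P = -116 + 7P gives P* = 3420/73, Q* = 15472/73.
With the rebate, buyers effectively pay Pb = Ps − 14, where Ps is the price sellers receive.
Demand in terms of Ps becomes Qd = 226 − 0.3(Ps − 14) = 230.2 - 0.3Ps. Setting this equal to supply: 230.2 - 0.3Ps = -116 + 7Ps, so Ps = 3462/73.
Buyers pay Pb = 3462/73 − 14 = 2440/73; Q' = -116 + 7·(3462/73) = 15766/73.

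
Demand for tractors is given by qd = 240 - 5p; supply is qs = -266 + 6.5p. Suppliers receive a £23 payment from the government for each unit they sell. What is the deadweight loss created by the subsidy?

Pre-subsidy: 240 - 5p = -266 + 6.5p gives p* = 44, q* = 20.
With the subsidy, sellers receive ps = pb + 23 for each unit, where pb is the price buyers pay.
Supply in terms of pb becomes qs = -266 + 6.5(pb + 23) = -116.5 + 6.5pb. Setting this equal to demand: 240 - 5pb = -116.5 + 6.5pb, so pb = 31.
Sellers receive ps = 31 + 23 = 54; q' = 240 − 5·31 = 85.
The subsidy expands output by 85 − 20 = 65 past the efficient level; on those units the gap between marginal cost and willingness to pay runs from 0 up to 23.
DWL = ½ × 23 × 65 = 747.5.

Deadweight loss = £747.5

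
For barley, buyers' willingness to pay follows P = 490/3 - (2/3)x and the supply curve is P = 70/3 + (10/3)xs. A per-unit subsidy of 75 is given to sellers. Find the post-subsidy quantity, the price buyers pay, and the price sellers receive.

x' = 53.75; buyers pay 127.5; sellers receive 202.5

Pre-subsidy: 490/3 - (2/3)x = 70/3 + (10/3)x gives x* = 35 and P* = 140.
With the subsidy, sellers receive Ps = Pb + 75 for each unit, where Pb is the price buyers pay.
On the curves, Pb = 490/3 - (2/3)x and Ps = 70/3 + (10/3)x; the wedge Ps − Pb = 75 gives 70/3 + (10/3)x − (490/3 - (2/3)x) = 75, so x' = 53.75.
Then Pb = 490/3 − (2/3)·53.75 = 127.5 and Ps = 70/3 + (10/3)·53.75 = 202.5.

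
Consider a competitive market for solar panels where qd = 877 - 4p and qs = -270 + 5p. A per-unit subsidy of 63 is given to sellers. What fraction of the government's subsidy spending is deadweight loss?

DWL / government spending = 126/913

Pre-subsidy: 877 - 4p = -270 + 5p gives p* = 1147/9, q* = 3305/9.
With the subsidy, sellers receive ps = pb + 63 for each unit, where pb is the price buyers pay.
Supply in terms of pb becomes qs = -270 + 5(pb + 63) = 45 + 5pb. Setting this equal to demand: 877 - 4pb = 45 + 5pb, so pb = 832/9.
Sellers receive ps = 832/9 + 63 = 1399/9; q' = 877 − 4·(832/9) = 4565/9.
ΔCS = ½(3305/9 + 4565/9)(1147/9 − 832/9) = 137725/9; ΔPS = ½(3305/9 + 4565/9)(1399/9 − 1147/9) = 110180/9.
Government spending = 63 × 4565/9 = 31955.
DWL = ½ × 63 × (4565/9 − 3305/9) = 4410; fraction = 4410 / 31955 = 126/913.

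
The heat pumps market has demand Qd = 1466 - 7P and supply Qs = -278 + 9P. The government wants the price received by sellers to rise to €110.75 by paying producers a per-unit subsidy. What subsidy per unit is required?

Required subsidy s = €4 per unit

At a seller price of 110.75, quantity supplied is -278 + 9·110.75 = 718.75.
Buyers absorb 718.75 only when they pay Pb with 1466 − 7·Pb = 718.75, i.e. Pb = 106.75.
s = Ps − Pb = 110.75 − 106.75 = 4.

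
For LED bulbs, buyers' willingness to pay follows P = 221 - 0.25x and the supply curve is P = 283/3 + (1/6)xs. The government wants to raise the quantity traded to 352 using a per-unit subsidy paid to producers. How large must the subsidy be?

Required subsidy s = 20 per unit

At x = 352, from the demand curve buyers pay Pb = 221 − 0.25·352 = 133; from the supply curve sellers need Ps = 283/3 + (1/6)·352 = 153.
The subsidy must fill the gap: s = Ps − Pb = 153 − 133 = 20.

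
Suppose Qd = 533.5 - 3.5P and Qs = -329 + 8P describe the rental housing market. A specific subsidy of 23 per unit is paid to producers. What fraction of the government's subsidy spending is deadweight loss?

Pre-subsidy: 533.5 - 3.5P = -329 + 8P gives P* = 75, Q* = 271.
With the subsidy, sellers receive Ps = Pb + 23 for each unit, where Pb is the price buyers pay.
Supply in terms of Pb becomes Qs = -329 + 8(Pb + 23) = -145 + 8Pb. Setting this equal to demand: 533.5 - 3.5Pb = -145 + 8Pb, so Pb = 59.
Sellers receive Ps = 59 + 23 = 82; Q' = 533.5 − 3.5·59 = 327.
ΔCS = ½(271 + 327)(75 − 59) = 4784; ΔPS = ½(271 + 327)(82 − 75) = 2093.
Government spending = 23 × 327 = 7521.
DWL = ½ × 23 × (327 − 271) = 644; fraction = 644 / 7521 = 28/327.

DWL / government spending = 28/327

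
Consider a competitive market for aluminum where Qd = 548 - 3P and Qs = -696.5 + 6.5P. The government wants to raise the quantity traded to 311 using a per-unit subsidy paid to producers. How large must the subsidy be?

At Q = 311, invert demand for the buyer price: Pb = (548 − 311)/3 = 79; invert supply for the seller price: Ps = (311 − (-696.5))/6.5 = 155.
The subsidy must fill the gap: s = Ps − Pb = 155 − 79 = 76.

Required subsidy s = 76 per unit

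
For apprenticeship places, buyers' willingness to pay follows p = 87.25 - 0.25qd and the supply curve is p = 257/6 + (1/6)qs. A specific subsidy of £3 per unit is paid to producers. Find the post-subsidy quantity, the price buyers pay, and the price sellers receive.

q' = 113.8; buyers pay £58.8; sellers receive £61.8

Pre-subsidy: 87.25 - 0.25q = 257/6 + (1/6)q gives q* = 106.6 and p* = 60.6.
With the subsidy, sellers receive ps = pb + 3 for each unit, where pb is the price buyers pay.
On the curves, pb = 87.25 - 0.25q and ps = 257/6 + (1/6)q; the wedge ps − pb = 3 gives 257/6 + (1/6)q − (87.25 - 0.25q) = 3, so q' = 113.8.
Then pb = 87.25 − 0.25·113.8 = 58.8 and ps = 257/6 + (1/6)·113.8 = 61.8.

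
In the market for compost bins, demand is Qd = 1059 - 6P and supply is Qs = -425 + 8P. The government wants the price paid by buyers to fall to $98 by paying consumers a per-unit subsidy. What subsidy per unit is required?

At a buyer price of 98, quantity demanded is 1059 − 6·98 = 471.
Sellers supply 471 only when they receive Ps with -425 + 8·Ps = 471, i.e. Ps = 112.
s = Ps − Pb = 112 − 98 = 14.

Required subsidy s = $14 per unit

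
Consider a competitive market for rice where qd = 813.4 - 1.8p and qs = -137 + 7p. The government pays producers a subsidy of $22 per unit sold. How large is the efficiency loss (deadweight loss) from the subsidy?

Pre-subsidy: 813.4 - 1.8p = -137 + 7p gives p* = 108, q* = 619.
With the subsidy, sellers receive ps = pb + 22 for each unit, where pb is the price buyers pay.
Supply in terms of pb becomes qs = -137 + 7(pb + 22) = 17 + 7pb. Setting this equal to demand: 813.4 - 1.8pb = 17 + 7pb, so pb = 90.5.
Sellers receive ps = 90.5 + 22 = 112.5; q' = 813.4 − 1.8·90.5 = 650.5.
The subsidy expands output by 650.5 − 619 = 31.5 past the efficient level; on those units the gap between marginal cost and willingness to pay runs from 0 up to 22.
DWL = ½ × 22 × 31.5 = 346.5.

Deadweight loss = $346.5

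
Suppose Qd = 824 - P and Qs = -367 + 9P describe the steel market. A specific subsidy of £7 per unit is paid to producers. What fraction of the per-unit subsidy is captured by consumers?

Pre-subsidy: 824 - P = -367 + 9P gives P* = 119.1, Q* = 704.9.
With the subsidy, sellers receive Ps = Pb + 7 for each unit, where Pb is the price buyers pay.
Supply in terms of Pb becomes Qs = -367 + 9(Pb + 7) = -304 + 9Pb. Setting this equal to demand: 824 - Pb = -304 + 9Pb, so Pb = 112.8.
Sellers receive Ps = 112.8 + 7 = 119.8; Q' = 824 − 1·112.8 = 711.2.
Buyers' price falls by P* − Pb = 119.1 − 112.8 = 6.3; sellers' price rises by Ps − P* = 119.8 − 119.1 = 0.7.
So consumers capture 6.3/7 = 0.9 of each unit of subsidy.

Consumer share = 0.9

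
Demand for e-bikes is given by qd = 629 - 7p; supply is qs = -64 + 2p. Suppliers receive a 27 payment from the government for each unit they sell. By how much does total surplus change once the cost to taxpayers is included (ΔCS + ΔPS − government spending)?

Pre-subsidy: 629 - 7p = -64 + 2p gives p* = 77, q* = 90.
With the subsidy, sellers receive ps = pb + 27 for each unit, where pb is the price buyers pay.
Supply in terms of pb becomes qs = -64 + 2(pb + 27) = -10 + 2pb. Setting this equal to demand: 629 - 7pb = -10 + 2pb, so pb = 71.
Sellers receive ps = 71 + 27 = 98; q' = 629 − 7·71 = 132.
ΔCS = ½(90 + 132)(77 − 71) = 666; ΔPS = ½(90 + 132)(98 − 77) = 2331.
Government spending = 27 × 132 = 3564.
Net change = 666 + 2331 − 3564 = -567. The loss equals the DWL triangle ½·27·42.

Net change in total surplus = -567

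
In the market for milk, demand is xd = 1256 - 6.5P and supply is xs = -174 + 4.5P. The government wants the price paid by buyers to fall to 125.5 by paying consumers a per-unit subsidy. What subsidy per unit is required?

Required subsidy s = 11 per unit

At a buyer price of 125.5, quantity demanded is 1256 − 6.5·125.5 = 440.25.
Sellers supply 440.25 only when they receive Ps with -174 + 4.5·Ps = 440.25, i.e. Ps = 136.5.
s = Ps − Pb = 136.5 − 125.5 = 11.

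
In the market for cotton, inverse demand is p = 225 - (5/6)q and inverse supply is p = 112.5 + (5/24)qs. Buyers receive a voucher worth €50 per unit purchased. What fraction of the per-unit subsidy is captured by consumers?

Consumer share = 0.8

Pre-subsidy: 225 - (5/6)q = 112.5 + (5/24)q gives q* = 108 and p* = 135.
With the rebate, buyers effectively pay pb = ps − 50, where ps is the price sellers receive.
On the curves, pb = 225 - (5/6)q and ps = 112.5 + (5/24)q; the wedge ps − pb = 50 gives 112.5 + (5/24)q − (225 - (5/6)q) = 50, so q' = 156.
Then pb = 225 − (5/6)·156 = 95 and ps = 112.5 + (5/24)·156 = 145.
Buyers' price falls by p* − pb = 135 − 95 = 40; sellers' price rises by ps − p* = 145 − 135 = 10.
So consumers capture 40/50 = 0.8 of each unit of subsidy.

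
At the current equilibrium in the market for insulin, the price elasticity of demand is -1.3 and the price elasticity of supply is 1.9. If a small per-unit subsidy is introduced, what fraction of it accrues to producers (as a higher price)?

Producer share = 0.40625

For a small subsidy around the equilibrium, the benefit split depends on the relative slopes, which at a point are proportional to the elasticities.
Buyer share = εs/(εs + |εd|) = 1.9/(1.9 + 1.3) = 0.59375; seller share = |εd|/(εs + |εd|) = 0.40625.
So producers capture 0.40625 of the subsidy.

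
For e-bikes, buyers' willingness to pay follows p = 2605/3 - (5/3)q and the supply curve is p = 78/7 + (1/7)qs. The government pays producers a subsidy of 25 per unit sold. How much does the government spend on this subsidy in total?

Government cost = 231575/19

Pre-subsidy: 2605/3 - (5/3)q = 78/7 + (1/7)q gives q* = 18001/38 and p* = 2995/38.
With the subsidy, sellers receive ps = pb + 25 for each unit, where pb is the price buyers pay.
On the curves, pb = 2605/3 - (5/3)q and ps = 78/7 + (1/7)q; the wedge ps − pb = 25 gives 78/7 + (1/7)q − (2605/3 - (5/3)q) = 25, so q' = 9263/19.
Then pb = 2605/3 − (5/3)·(9263/19) = 1060/19 and ps = 78/7 + (1/7)·(9263/19) = 1535/19.
Government outlay = subsidy × quantity = 25 × 9263/19 = 231575/19.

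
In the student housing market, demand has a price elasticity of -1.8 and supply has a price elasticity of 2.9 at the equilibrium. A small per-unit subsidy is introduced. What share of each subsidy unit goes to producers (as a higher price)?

Producer share = 18/47

For a small subsidy around the equilibrium, the benefit split depends on the relative slopes, which at a point are proportional to the elasticities.
Buyer share = εs/(εs + |εd|) = 2.9/(2.9 + 1.8) = 29/47; seller share = |εd|/(εs + |εd|) = 18/47.
So producers capture 18/47 of the subsidy.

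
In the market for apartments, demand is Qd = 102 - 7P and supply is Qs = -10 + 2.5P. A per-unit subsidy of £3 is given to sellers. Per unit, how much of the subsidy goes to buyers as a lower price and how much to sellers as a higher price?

Pre-subsidy: 102 - 7P = -10 + 2.5P gives P* = 224/19, Q* = 370/19.
With the subsidy, sellers receive Ps = Pb + 3 for each unit, where Pb is the price buyers pay.
Supply in terms of Pb becomes Qs = -10 + 2.5(Pb + 3) = -2.5 + 2.5Pb. Setting this equal to demand: 102 - 7Pb = -2.5 + 2.5Pb, so Pb = 11.
Sellers receive Ps = 11 + 3 = 14; Q' = 102 − 7·11 = 25.
Buyers' price falls by P* − Pb = 224/19 − 11 = 15/19; sellers' price rises by Ps − P* = 14 − 224/19 = 42/19.

Buyers gain 15/19 per unit; sellers gain 42/19 per unit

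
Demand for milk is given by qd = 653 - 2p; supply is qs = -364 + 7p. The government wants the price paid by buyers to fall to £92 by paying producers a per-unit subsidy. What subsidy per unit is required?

At a buyer price of 92, quantity demanded is 653 − 2·92 = 469.
Sellers supply 469 only when they receive ps with -364 + 7·ps = 469, i.e. ps = 119.
s = ps − pb = 119 − 92 = 27.

Required subsidy s = £27 per unit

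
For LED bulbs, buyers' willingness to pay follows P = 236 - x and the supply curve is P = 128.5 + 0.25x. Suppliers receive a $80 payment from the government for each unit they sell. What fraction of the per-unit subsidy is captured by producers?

Producer share = 0.2

Pre-subsidy: 236 - x = 128.5 + 0.25x gives x* = 86 and P* = 150.
With the subsidy, sellers receive Ps = Pb + 80 for each unit, where Pb is the price buyers pay.
On the curves, Pb = 236 - x and Ps = 128.5 + 0.25x; the wedge Ps − Pb = 80 gives 128.5 + 0.25x − (236 - x) = 80, so x' = 150.
Then Pb = 236 − 1·150 = 86 and Ps = 128.5 + 0.25·150 = 166.
Buyers' price falls by P* − Pb = 150 − 86 = 64; sellers' price rises by Ps − P* = 166 − 150 = 16.
So producers capture 16/80 = 0.2 of each unit of subsidy.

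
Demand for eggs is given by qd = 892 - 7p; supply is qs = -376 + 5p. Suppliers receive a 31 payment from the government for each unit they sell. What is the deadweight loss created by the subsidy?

Pre-subsidy: 892 - 7p = -376 + 5p gives p* = 317/3, q* = 457/3.
With the subsidy, sellers receive ps = pb + 31 for each unit, where pb is the price buyers pay.
Supply in terms of pb becomes qs = -376 + 5(pb + 31) = -221 + 5pb. Setting this equal to demand: 892 - 7pb = -221 + 5pb, so pb = 92.75.
Sellers receive ps = 92.75 + 31 = 123.75; q' = 892 − 7·92.75 = 242.75.
The subsidy expands output by 242.75 − 457/3 = 1085/12 past the efficient level; on those units the gap between marginal cost and willingness to pay runs from 0 up to 31.
DWL = ½ × 31 × 1085/12 = 33635/24.

Deadweight loss = 33635/24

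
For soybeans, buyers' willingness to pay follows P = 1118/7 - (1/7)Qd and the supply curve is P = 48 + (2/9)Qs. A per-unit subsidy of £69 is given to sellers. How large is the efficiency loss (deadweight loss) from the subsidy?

Deadweight loss = £6520.5

Pre-subsidy: 1118/7 - (1/7)Q = 48 + (2/9)Q gives Q* = 306 and P* = 116.
With the subsidy, sellers receive Ps = Pb + 69 for each unit, where Pb is the price buyers pay.
On the curves, Pb = 1118/7 - (1/7)Q and Ps = 48 + (2/9)Q; the wedge Ps − Pb = 69 gives 48 + (2/9)Q − (1118/7 - (1/7)Q) = 69, so Q' = 495.
Then Pb = 1118/7 − (1/7)·495 = 89 and Ps = 48 + (2/9)·495 = 158.
The subsidy expands output by 495 − 306 = 189 past the efficient level; on those units the gap between marginal cost and willingness to pay runs from 0 up to 69.
DWL = ½ × 69 × 189 = 6520.5.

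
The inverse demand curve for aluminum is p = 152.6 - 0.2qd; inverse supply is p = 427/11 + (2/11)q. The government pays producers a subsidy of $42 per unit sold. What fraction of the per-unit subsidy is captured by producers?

Pre-subsidy: 152.6 - 0.2q = 427/11 + (2/11)q gives q* = 298 and p* = 93.
With the subsidy, sellers receive ps = pb + 42 for each unit, where pb is the price buyers pay.
On the curves, pb = 152.6 - 0.2q and ps = 427/11 + (2/11)q; the wedge ps − pb = 42 gives 427/11 + (2/11)q − (152.6 - 0.2q) = 42, so q' = 408.
Then pb = 152.6 − 0.2·408 = 71 and ps = 427/11 + (2/11)·408 = 113.
Buyers' price falls by p* − pb = 93 − 71 = 22; sellers' price rises by ps − p* = 113 − 93 = 20.
So producers capture 20/42 = 10/21 of each unit of subsidy.

Producer share = 10/21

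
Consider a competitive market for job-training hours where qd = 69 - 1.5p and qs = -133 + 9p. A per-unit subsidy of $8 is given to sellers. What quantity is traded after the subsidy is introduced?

Pre-subsidy: 69 - 1.5p = -133 + 9p gives p* = 404/21, q* = 281/7.
With the subsidy, sellers receive ps = pb + 8 for each unit, where pb is the price buyers pay.
Supply in terms of pb becomes qs = -133 + 9(pb + 8) = -61 + 9pb. Setting this equal to demand: 69 - 1.5pb = -61 + 9pb, so pb = 260/21.
Sellers receive ps = 260/21 + 8 = 428/21; q' = 69 − 1.5·(260/21) = 353/7.

q' = 353/7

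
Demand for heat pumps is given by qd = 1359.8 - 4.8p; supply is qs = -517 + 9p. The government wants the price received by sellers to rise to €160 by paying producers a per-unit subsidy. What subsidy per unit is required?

At a seller price of 160, quantity supplied is -517 + 9·160 = 923.
Buyers absorb 923 only when they pay pb with 1359.8 − 4.8·pb = 923, i.e. pb = 91.
s = ps − pb = 160 − 91 = 69.

Required subsidy s = €69 per unit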